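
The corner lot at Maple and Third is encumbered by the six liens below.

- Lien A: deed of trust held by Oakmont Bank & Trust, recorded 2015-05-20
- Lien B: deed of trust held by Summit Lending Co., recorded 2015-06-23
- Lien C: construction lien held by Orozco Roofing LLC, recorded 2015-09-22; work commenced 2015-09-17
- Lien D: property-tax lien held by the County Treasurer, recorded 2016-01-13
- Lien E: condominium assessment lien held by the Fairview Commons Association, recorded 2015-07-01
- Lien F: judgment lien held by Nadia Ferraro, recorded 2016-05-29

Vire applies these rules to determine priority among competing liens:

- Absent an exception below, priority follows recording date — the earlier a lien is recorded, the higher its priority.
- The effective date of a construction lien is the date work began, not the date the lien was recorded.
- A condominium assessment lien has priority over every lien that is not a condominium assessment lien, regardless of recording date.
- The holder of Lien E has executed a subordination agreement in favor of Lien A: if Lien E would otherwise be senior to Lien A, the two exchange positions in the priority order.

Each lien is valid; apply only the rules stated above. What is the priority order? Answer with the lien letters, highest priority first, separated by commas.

A, E, B, C, D, F

Effective dates: C's effective date is 2015-09-17, when work began.
E is a condominium assessment lien and takes priority over every other lien.
Among the remaining liens, by effective date: A (2015-05-20), B (2015-06-23), C (2015-09-17), D (2016-01-13), F (2016-05-29).
E is senior to A before the subordination, so the two trade places.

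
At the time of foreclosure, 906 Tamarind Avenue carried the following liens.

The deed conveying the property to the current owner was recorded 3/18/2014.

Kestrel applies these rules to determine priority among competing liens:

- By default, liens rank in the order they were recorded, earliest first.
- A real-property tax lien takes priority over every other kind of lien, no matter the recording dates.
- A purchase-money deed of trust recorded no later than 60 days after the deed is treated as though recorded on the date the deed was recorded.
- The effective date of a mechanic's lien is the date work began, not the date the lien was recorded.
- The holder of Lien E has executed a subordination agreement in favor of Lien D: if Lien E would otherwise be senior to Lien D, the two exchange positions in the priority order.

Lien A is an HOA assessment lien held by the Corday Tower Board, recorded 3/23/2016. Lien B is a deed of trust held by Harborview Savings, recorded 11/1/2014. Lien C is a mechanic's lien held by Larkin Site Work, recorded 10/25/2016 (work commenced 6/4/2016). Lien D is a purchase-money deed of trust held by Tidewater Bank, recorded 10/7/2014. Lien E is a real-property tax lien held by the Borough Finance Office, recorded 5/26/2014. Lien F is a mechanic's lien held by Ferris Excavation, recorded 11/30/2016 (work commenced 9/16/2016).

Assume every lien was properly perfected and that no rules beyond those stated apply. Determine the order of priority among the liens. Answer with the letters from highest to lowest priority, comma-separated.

D, E, B, A, C, F

Adjusting effective dates: C relates back to 6/4/2016 (work commenced); D missed the 60-day window (203 days after the deed), so its recording date stands; F is treated as recorded 9/16/2016, the work-commencement date.
E is a real-property tax lien, so it outranks all other liens regardless of date.
Remaining liens by effective date: D (10/7/2014), B (11/1/2014), A (3/23/2016), C (6/4/2016), F (9/16/2016).
E would otherwise be senior to D, so under the subordination agreement E and D exchange positions.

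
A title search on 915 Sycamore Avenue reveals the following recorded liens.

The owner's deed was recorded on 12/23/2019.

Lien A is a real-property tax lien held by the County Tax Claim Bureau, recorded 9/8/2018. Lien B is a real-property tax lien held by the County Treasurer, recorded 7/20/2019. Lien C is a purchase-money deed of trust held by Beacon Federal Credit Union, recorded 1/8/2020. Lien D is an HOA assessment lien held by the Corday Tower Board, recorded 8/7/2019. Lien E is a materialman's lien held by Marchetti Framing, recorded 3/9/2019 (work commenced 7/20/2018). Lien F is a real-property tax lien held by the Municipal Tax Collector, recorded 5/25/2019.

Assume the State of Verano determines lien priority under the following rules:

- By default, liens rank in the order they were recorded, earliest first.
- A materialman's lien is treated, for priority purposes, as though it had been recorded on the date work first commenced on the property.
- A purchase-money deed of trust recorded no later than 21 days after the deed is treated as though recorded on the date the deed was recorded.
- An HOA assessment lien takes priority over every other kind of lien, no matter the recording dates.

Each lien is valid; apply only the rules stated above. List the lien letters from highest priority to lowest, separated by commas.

Effective dates: C was recorded within the 21-day window, so its effective date is the deed date 12/23/2019; E relates back to 7/20/2018 (work commenced).
D is an HOA assessment lien, so it outranks all other liens regardless of date.
Ordering the rest by effective date: E (7/20/2018), A (9/8/2018), F (5/25/2019), B (7/20/2019), C (12/23/2019).

D, E, A, F, B, C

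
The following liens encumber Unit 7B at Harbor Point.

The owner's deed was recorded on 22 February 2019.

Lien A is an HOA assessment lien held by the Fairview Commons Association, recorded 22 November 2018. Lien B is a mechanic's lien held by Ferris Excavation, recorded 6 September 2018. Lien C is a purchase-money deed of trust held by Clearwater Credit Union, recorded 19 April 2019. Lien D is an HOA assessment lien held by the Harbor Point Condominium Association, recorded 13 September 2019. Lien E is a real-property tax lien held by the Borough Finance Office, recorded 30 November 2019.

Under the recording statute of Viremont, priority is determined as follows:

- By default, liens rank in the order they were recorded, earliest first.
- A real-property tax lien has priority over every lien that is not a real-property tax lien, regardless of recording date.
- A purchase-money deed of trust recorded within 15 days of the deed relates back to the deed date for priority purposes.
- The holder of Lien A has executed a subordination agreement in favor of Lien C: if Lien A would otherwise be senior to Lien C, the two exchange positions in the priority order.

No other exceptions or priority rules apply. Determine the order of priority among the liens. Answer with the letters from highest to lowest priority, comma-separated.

E, B, C, A, D

First, effective dates: C was recorded 56 days after the deed — beyond 15 days — so no relation-back applies.
E is a real-property tax lien, so it outranks all other liens regardless of date.
The other liens, earliest effective date first: B (6 September 2018), A (22 November 2018), C (19 April 2019), D (13 September 2019).
The subordination applies — A was senior to C — so A and C swap.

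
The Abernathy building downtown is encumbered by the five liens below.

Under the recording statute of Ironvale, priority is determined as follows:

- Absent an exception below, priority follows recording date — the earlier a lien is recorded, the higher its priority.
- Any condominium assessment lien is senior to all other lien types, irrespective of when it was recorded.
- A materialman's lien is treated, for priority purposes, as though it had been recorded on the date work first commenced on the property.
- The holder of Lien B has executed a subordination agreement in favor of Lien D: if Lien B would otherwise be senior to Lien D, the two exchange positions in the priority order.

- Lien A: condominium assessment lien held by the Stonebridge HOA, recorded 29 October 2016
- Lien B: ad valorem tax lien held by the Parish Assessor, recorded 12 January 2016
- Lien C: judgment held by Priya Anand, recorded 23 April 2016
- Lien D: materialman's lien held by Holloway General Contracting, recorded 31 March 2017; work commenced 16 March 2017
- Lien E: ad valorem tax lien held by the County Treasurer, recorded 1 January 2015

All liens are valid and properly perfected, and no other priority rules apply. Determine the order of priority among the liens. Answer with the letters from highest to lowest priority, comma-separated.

A, E, D, C, B

Adjusting effective dates: D's effective date is 16 March 2017, when work began.
A is a condominium assessment lien and takes priority over every other lien.
Ordering the rest by effective date: E (1 January 2015), B (12 January 2016), C (23 April 2016), D (16 March 2017).
The subordination applies — B was senior to D — so B and D swap.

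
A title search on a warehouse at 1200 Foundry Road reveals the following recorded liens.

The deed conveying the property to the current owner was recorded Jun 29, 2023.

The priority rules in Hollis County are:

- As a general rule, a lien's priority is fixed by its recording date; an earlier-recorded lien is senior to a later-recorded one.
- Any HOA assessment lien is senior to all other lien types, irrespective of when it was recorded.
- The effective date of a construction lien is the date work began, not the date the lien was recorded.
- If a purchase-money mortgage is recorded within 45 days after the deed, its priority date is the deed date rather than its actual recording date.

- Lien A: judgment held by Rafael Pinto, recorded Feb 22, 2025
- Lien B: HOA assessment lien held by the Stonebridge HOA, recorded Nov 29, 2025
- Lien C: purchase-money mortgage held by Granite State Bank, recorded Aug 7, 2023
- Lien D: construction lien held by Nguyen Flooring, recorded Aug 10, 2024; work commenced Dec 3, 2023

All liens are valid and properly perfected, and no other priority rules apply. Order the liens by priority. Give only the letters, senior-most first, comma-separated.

Adjusting effective dates: C relates back to the deed date Jun 29, 2023; D is treated as recorded Dec 3, 2023, the work-commencement date.
B, as an HOA assessment lien, has superpriority and ranks first.
Among the remaining liens, by effective date: C (Jun 29, 2023), D (Dec 3, 2023), A (Feb 22, 2025).

B, C, D, A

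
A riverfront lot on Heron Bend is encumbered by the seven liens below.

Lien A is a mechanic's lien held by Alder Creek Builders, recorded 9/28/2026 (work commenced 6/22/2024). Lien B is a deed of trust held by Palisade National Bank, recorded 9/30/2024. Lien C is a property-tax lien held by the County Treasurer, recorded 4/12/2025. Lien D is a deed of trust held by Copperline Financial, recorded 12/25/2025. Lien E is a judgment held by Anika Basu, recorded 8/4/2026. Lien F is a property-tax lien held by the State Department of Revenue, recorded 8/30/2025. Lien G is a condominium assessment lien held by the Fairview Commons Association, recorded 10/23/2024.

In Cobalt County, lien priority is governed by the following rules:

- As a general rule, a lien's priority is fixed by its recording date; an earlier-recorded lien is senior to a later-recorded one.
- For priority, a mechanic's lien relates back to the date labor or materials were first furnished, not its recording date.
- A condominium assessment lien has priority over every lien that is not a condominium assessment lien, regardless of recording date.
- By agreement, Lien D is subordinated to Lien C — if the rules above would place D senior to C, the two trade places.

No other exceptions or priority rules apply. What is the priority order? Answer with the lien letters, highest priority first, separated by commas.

Effective dates: A is treated as recorded 6/22/2024, the work-commencement date.
G is a condominium assessment lien, so it outranks all other liens regardless of date.
Remaining liens by effective date: A (6/22/2024), B (9/30/2024), C (4/12/2025), F (8/30/2025), D (12/25/2025), E (8/4/2026).
D already ranks below C; the subordination has no effect.

G, A, B, C, F, D, E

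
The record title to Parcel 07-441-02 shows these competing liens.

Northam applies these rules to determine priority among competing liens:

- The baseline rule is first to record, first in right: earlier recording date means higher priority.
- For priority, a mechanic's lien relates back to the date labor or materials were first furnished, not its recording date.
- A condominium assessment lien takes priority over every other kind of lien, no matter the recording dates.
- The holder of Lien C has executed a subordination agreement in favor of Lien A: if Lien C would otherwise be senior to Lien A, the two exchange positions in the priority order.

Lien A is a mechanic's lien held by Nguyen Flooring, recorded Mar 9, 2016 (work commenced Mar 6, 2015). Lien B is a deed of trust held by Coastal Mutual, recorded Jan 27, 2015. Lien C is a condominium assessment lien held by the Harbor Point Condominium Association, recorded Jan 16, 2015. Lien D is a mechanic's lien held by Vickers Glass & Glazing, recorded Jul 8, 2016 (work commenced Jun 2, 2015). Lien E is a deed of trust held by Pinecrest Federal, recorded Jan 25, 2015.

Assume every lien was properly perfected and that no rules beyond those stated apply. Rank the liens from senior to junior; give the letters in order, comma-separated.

A, E, B, C, D

First, effective dates: A relates back to Mar 6, 2015 (work commenced); D relates back to Jun 2, 2015 (work commenced).
C, as a condominium assessment lien, has superpriority and ranks first.
The other liens, earliest effective date first: E (Jan 25, 2015), B (Jan 27, 2015), A (Mar 6, 2015), D (Jun 2, 2015).
C is senior to A before the subordination, so the two trade places.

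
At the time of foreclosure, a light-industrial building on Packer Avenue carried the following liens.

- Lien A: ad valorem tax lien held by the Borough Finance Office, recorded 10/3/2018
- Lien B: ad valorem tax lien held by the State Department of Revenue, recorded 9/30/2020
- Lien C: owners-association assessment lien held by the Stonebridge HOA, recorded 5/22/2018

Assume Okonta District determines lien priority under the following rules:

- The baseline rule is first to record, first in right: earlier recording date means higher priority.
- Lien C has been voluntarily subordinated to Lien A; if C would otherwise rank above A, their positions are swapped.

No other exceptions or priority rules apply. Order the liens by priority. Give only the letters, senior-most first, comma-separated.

By effective date: C (5/22/2018), A (10/3/2018), B (9/30/2020).
Because C would otherwise rank above A, the subordination swaps them.

A, C, B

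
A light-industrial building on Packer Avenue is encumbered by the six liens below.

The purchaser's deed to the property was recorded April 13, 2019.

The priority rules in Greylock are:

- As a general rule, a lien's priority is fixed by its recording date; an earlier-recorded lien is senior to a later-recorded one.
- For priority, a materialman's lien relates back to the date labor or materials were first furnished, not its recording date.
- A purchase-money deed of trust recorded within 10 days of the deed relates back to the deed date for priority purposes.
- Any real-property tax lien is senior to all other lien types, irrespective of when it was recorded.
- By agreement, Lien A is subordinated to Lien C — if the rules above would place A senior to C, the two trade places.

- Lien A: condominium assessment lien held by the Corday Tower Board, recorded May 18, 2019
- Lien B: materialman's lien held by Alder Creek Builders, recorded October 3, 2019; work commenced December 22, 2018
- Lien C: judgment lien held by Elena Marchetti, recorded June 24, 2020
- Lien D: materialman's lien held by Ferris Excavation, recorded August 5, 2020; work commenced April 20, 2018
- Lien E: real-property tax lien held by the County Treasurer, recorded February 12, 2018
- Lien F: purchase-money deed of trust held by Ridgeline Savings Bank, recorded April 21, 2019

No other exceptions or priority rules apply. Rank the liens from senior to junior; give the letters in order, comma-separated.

First, effective dates: B is treated as recorded December 22, 2018, the work-commencement date; D is treated as recorded April 20, 2018, the work-commencement date; F relates back to the deed date April 13, 2019.
As a real-property tax lien, E is senior to every other lien.
The other liens, earliest effective date first: D (April 20, 2018), B (December 22, 2018), F (April 13, 2019), A (May 18, 2019), C (June 24, 2020).
Because A would otherwise rank above C, the subordination swaps them.

E, D, B, F, C, A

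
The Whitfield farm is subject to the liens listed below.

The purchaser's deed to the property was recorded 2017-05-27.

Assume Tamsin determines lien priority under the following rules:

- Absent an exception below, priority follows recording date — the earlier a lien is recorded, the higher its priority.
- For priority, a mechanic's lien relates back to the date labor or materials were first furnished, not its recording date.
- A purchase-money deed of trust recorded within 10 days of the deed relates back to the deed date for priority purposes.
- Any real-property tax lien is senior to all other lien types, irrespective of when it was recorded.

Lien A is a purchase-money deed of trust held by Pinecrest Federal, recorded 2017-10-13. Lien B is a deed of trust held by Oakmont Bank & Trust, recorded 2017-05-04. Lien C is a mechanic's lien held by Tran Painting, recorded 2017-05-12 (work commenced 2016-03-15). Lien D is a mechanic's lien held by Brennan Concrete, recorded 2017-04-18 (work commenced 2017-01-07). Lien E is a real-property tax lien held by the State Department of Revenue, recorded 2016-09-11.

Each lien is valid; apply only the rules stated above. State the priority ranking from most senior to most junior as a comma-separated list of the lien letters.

First, effective dates: A was recorded 139 days after the deed — beyond 10 days — so no relation-back applies; C's effective date is 2016-03-15, when work began; D relates back to 2017-01-07 (work commenced).
As a real-property tax lien, E is senior to every other lien.
The other liens, earliest effective date first: C (2016-03-15), D (2017-01-07), B (2017-05-04), A (2017-10-13).

E, C, D, B, A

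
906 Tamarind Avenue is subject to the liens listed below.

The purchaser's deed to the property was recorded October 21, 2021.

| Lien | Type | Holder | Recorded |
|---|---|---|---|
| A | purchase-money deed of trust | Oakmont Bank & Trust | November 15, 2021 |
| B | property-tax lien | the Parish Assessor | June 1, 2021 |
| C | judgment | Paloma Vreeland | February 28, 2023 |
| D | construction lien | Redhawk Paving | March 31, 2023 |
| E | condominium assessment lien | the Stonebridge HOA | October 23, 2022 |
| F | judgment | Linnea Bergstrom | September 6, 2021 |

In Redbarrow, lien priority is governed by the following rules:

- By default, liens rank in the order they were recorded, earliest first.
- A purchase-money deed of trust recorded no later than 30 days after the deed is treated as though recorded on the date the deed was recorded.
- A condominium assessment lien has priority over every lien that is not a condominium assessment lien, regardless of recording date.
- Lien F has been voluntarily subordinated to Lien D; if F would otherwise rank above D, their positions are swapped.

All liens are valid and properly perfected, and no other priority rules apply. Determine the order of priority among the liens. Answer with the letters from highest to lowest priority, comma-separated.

E, B, D, A, C, F

Adjusting effective dates: A relates back to the deed date October 21, 2021.
E is a condominium assessment lien and takes priority over every other lien.
The other liens, earliest effective date first: B (June 1, 2021), F (September 6, 2021), A (October 21, 2021), C (February 28, 2023), D (March 31, 2023).
F would otherwise be senior to D, so under the subordination agreement F and D exchange positions.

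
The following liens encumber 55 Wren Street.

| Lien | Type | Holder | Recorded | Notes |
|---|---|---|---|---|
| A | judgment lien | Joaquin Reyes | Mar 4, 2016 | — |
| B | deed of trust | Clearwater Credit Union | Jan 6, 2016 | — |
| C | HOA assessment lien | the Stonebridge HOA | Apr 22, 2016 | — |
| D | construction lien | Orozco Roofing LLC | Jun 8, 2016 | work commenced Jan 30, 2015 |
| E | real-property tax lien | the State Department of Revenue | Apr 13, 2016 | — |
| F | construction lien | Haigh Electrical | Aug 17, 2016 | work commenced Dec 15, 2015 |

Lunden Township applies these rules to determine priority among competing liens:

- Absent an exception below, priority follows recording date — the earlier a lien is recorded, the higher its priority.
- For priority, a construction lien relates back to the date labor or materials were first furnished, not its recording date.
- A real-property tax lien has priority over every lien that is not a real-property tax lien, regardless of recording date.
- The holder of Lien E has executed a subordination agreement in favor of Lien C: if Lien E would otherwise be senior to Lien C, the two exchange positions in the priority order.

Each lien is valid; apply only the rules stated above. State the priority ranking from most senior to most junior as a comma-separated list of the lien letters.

First, effective dates: D is treated as recorded Jan 30, 2015, the work-commencement date; F relates back to Dec 15, 2015 (work commenced).
E is a real-property tax lien and takes priority over every other lien.
The other liens, earliest effective date first: D (Jan 30, 2015), F (Dec 15, 2015), B (Jan 6, 2016), A (Mar 4, 2016), C (Apr 22, 2016).
E is senior to C before the subordination, so the two trade places.

C, D, F, B, A, E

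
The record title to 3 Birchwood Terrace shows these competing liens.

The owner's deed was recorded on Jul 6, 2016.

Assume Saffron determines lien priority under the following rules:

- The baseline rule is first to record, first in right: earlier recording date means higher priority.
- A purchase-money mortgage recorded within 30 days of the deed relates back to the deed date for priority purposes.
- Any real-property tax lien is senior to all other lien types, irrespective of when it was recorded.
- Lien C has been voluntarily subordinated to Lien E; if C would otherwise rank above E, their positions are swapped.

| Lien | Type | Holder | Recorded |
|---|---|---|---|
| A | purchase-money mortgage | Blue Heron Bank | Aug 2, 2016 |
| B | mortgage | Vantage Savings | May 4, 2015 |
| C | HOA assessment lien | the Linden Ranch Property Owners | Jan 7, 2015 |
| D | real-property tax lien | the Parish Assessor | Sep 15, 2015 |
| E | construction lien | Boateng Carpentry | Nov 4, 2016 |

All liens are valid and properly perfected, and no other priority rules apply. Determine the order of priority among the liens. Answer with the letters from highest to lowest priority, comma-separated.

Effective dates: A relates back to the deed date Jul 6, 2016.
D is a real-property tax lien, so it outranks all other liens regardless of date.
Among the remaining liens, by effective date: C (Jan 7, 2015), B (May 4, 2015), A (Jul 6, 2016), E (Nov 4, 2016).
The subordination applies — C was senior to E — so C and E swap.

D, E, B, A, C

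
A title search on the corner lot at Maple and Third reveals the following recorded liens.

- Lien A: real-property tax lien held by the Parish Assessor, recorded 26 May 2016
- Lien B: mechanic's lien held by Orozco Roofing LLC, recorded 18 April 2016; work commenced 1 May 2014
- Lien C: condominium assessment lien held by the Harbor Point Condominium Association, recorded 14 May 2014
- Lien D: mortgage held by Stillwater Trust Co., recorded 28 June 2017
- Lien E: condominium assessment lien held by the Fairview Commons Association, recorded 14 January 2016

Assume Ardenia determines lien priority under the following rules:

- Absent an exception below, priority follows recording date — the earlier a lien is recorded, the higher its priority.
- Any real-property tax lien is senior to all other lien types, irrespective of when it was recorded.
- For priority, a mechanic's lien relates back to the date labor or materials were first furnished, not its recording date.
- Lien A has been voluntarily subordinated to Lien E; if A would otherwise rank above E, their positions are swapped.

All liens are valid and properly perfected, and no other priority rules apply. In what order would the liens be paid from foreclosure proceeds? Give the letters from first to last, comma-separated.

E, B, C, A, D

First, effective dates: B is treated as recorded 1 May 2014, the work-commencement date.
A is a real-property tax lien and takes priority over every other lien.
The other liens, earliest effective date first: B (1 May 2014), C (14 May 2014), E (14 January 2016), D (28 June 2017).
A would otherwise be senior to E, so under the subordination agreement A and E exchange positions.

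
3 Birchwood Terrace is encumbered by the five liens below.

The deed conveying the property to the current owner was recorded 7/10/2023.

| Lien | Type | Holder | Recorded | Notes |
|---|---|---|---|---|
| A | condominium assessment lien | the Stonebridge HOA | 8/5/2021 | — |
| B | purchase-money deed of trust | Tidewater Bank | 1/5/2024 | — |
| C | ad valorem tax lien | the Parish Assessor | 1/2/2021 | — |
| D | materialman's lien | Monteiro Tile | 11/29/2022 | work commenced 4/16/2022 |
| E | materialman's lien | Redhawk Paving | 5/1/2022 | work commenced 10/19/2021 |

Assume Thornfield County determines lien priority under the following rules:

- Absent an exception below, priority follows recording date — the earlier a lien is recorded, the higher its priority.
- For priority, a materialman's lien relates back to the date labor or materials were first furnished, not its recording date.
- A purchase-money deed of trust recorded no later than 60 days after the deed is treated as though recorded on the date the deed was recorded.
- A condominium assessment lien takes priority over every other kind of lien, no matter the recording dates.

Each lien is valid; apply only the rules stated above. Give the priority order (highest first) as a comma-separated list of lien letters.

A, C, E, D, B

Effective dates after the stated exceptions: B was recorded 179 days after the deed, outside the 60-day window, so it keeps its recording date; D is treated as recorded 4/16/2022, the work-commencement date; E's effective date is 10/19/2021, when work began.
As a condominium assessment lien, A is senior to every other lien.
Remaining liens by effective date: C (1/2/2021), E (10/19/2021), D (4/16/2022), B (1/5/2024).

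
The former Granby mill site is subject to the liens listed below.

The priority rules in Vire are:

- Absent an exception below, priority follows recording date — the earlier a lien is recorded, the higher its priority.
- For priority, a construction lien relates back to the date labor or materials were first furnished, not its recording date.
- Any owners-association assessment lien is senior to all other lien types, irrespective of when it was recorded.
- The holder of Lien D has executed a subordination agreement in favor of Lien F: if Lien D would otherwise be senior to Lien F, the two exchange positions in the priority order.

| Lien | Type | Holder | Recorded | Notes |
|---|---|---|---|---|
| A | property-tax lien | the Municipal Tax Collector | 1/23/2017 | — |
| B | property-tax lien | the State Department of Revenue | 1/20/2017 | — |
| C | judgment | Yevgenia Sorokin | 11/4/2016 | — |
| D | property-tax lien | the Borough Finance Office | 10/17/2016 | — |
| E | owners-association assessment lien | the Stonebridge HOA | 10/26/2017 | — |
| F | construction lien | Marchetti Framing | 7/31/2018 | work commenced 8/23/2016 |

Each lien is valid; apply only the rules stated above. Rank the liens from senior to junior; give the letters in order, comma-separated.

First, effective dates: F is treated as recorded 8/23/2016, the work-commencement date.
E is an owners-association assessment lien and takes priority over every other lien.
Ordering the rest by effective date: F (8/23/2016), D (10/17/2016), C (11/4/2016), B (1/20/2017), A (1/23/2017).
Since D is not senior to F, the subordination leaves the order unchanged.

E, F, D, C, B, A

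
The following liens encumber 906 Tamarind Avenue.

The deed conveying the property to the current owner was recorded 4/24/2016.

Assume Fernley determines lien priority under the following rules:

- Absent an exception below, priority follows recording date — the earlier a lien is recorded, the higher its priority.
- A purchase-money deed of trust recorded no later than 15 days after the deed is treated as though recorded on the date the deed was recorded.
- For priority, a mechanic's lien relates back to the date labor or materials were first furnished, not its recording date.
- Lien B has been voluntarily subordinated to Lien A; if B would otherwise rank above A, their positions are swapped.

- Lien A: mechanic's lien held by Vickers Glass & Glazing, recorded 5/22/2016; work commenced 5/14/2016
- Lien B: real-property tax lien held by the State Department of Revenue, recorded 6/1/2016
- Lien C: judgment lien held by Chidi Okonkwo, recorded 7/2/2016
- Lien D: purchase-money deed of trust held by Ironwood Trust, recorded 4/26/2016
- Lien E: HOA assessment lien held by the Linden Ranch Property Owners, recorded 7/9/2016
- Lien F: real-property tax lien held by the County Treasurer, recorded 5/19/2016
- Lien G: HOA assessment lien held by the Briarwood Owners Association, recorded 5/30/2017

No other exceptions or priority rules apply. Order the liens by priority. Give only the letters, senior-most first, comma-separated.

Effective dates after the stated exceptions: A is treated as recorded 5/14/2016, the work-commencement date; D relates back to the deed date 4/24/2016.
By effective date, earliest first: D (4/24/2016), A (5/14/2016), F (5/19/2016), B (6/1/2016), C (7/2/2016), E (7/9/2016), G (5/30/2017).
B is already junior to A, so the subordination agreement changes nothing.

D, A, F, B, C, E, G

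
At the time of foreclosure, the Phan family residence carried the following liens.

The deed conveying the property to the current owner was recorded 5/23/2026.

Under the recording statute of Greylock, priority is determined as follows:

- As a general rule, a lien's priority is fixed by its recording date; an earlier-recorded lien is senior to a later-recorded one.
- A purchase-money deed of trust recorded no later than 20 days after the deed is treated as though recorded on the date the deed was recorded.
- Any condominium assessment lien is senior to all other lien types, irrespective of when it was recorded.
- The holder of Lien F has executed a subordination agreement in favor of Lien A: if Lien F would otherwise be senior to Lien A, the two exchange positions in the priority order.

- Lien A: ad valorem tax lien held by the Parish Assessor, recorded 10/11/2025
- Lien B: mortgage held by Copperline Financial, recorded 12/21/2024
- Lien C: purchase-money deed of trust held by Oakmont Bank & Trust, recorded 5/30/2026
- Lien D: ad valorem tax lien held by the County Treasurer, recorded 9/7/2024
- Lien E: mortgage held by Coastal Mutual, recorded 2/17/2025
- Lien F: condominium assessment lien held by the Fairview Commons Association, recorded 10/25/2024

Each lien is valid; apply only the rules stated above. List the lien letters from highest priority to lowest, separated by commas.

A, D, B, E, F, C

Effective dates after the stated exceptions: C's effective date is the deed date, 5/23/2026.
F, as a condominium assessment lien, has superpriority and ranks first.
Among the remaining liens, by effective date: D (9/7/2024), B (12/21/2024), E (2/17/2025), A (10/11/2025), C (5/23/2026).
The subordination applies — F was senior to A — so F and A swap.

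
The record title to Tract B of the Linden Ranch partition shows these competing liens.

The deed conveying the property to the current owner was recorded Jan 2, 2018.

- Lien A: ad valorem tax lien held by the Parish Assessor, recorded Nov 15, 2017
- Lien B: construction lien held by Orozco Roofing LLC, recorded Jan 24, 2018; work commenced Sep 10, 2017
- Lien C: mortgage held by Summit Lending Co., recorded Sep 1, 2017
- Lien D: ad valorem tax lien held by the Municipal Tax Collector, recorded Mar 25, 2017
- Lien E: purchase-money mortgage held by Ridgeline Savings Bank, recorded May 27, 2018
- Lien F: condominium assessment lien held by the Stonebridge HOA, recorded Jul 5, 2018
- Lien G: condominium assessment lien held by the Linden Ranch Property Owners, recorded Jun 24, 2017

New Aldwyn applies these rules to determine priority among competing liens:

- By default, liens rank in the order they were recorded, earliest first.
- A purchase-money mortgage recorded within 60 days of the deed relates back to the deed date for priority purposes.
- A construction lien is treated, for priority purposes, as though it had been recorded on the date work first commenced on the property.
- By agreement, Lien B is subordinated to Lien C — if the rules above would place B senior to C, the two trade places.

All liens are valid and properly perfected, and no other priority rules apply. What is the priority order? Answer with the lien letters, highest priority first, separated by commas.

Effective dates after the stated exceptions: B is treated as recorded Sep 10, 2017, the work-commencement date; E missed the 60-day window (145 days after the deed), so its recording date stands.
By effective date, earliest first: D (Mar 25, 2017), G (Jun 24, 2017), C (Sep 1, 2017), B (Sep 10, 2017), A (Nov 15, 2017), E (May 27, 2018), F (Jul 5, 2018).
B is already junior to C, so the subordination agreement changes nothing.

D, G, C, B, A, E, F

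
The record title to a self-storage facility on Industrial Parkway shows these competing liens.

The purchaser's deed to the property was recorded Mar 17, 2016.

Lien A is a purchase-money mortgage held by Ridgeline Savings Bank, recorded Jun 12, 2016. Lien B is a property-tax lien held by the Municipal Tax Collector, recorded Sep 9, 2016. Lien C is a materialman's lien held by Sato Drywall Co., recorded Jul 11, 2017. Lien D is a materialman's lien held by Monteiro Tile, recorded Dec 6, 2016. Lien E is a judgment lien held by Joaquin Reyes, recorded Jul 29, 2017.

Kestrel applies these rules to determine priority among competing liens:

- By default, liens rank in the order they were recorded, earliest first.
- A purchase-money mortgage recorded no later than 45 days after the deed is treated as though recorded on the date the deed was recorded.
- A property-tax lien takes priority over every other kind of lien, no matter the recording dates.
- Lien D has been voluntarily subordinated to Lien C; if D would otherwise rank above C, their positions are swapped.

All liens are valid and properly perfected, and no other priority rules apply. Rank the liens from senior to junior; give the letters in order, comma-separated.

B, A, C, D, E

Effective dates: A missed the 45-day window (87 days after the deed), so its recording date stands.
As a property-tax lien, B is senior to every other lien.
Ordering the rest by effective date: A (Jun 12, 2016), D (Dec 6, 2016), C (Jul 11, 2017), E (Jul 29, 2017).
D would otherwise be senior to C, so under the subordination agreement D and C exchange positions.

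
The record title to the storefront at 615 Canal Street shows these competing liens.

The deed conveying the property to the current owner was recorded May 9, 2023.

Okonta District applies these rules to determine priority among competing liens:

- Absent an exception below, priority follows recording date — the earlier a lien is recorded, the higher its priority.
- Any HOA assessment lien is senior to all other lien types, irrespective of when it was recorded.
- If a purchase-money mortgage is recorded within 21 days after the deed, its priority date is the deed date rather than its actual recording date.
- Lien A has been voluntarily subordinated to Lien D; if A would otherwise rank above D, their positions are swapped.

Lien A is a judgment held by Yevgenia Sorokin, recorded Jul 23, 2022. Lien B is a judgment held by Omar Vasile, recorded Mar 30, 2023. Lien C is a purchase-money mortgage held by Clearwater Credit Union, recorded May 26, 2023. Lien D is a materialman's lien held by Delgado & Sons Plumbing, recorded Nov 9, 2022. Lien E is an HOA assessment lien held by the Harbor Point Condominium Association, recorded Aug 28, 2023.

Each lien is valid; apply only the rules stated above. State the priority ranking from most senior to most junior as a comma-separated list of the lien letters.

E, D, A, B, C

Adjusting effective dates: C was recorded within the 21-day window, so its effective date is the deed date May 9, 2023.
E, as an HOA assessment lien, has superpriority and ranks first.
The other liens, earliest effective date first: A (Jul 23, 2022), D (Nov 9, 2022), B (Mar 30, 2023), C (May 9, 2023).
A is senior to D before the subordination, so the two trade places.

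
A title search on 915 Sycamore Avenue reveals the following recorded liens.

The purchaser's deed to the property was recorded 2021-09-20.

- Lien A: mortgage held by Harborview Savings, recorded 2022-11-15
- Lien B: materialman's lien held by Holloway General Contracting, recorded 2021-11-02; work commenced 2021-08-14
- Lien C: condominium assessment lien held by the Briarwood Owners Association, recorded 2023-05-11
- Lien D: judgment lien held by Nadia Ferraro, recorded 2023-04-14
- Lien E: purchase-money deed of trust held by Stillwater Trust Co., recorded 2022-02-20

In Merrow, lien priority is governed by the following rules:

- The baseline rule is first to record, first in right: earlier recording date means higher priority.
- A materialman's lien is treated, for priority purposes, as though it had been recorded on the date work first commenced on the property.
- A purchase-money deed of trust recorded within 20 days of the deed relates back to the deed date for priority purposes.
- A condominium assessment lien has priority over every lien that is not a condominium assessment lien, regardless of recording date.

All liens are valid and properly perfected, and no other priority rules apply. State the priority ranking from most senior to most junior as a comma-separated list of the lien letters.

C, B, E, A, D

First, effective dates: B relates back to 2021-08-14 (work commenced); E was recorded 153 days after the deed, outside the 20-day window, so it keeps its recording date.
C, as a condominium assessment lien, has superpriority and ranks first.
The other liens, earliest effective date first: B (2021-08-14), E (2022-02-20), A (2022-11-15), D (2023-04-14).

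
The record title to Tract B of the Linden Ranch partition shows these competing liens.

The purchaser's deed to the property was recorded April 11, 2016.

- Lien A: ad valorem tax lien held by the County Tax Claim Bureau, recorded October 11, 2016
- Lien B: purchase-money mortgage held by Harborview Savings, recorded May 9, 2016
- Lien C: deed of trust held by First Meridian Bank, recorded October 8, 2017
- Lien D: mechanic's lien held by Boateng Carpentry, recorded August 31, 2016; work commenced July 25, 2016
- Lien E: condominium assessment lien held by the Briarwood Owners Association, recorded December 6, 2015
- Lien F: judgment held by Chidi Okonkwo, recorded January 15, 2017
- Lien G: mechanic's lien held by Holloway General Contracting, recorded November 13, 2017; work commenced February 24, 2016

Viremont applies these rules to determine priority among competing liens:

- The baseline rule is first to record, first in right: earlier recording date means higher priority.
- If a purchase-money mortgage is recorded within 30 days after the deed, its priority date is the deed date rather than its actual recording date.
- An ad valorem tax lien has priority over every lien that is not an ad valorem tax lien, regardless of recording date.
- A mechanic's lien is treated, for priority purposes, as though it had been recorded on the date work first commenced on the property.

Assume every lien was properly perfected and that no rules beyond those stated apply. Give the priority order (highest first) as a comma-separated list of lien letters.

A, E, G, B, D, F, C

Effective dates after the stated exceptions: B relates back to the deed date April 11, 2016; D is treated as recorded July 25, 2016, the work-commencement date; G's effective date is February 24, 2016, when work began.
A is an ad valorem tax lien, so it outranks all other liens regardless of date.
Ordering the rest by effective date: E (December 6, 2015), G (February 24, 2016), B (April 11, 2016), D (July 25, 2016), F (January 15, 2017), C (October 8, 2017).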